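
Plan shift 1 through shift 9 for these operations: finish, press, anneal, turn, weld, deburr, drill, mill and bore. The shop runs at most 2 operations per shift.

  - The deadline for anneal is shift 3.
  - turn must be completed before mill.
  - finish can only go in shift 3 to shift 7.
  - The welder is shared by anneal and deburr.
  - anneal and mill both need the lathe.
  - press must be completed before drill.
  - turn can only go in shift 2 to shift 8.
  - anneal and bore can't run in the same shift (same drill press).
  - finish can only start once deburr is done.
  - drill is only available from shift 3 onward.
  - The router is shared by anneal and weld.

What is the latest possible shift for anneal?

Anneal's own window allows nothing later than shift 3.
anneal at shift 3 is achievable: mill in shift 4; bore in shift 5; press in shift 1; turn in shift 2; anneal in shift 3; drill in shift 4; deburr in shift 1; weld in shift 2; finish in shift 3.

shift 3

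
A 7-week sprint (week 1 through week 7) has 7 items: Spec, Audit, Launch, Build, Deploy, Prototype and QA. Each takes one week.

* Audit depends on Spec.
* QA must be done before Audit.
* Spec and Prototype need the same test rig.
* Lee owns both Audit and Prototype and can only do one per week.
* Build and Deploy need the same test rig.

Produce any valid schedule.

Build in week 1, Audit in week 2, Launch in week 1, Deploy in week 2, Prototype in week 3, Spec in week 1, QA in week 1

Checking: QA(week 1) before Audit(week 2); Spec(week 1) before Audit(week 2); Audit(week 2) != Prototype(week 3); Build(week 1) != Deploy(week 2); Spec(week 1) != Prototype(week 3).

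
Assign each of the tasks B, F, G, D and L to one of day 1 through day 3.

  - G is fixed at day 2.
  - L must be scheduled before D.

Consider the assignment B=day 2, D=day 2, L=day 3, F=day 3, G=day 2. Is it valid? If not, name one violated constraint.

G is fixed at day 2 — holds.
L must be scheduled before D — violated.

No. L must be scheduled before D is not satisfied.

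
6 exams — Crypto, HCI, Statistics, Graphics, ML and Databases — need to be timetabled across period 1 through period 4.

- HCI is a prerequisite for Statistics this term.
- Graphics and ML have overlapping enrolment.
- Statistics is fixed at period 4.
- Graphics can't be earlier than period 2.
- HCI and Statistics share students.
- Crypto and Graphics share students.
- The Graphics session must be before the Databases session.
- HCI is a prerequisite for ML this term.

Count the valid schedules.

Splitting on Crypto: it can be period 1 (14), period 2 (4), period 3 (10), period 4 (14). Listing each branch's schedules as (HCI, Statistics, Graphics, ML, Databases) by period number:
Crypto=period 1: (1,4,2,3,3) (1,4,2,3,4) (1,4,2,4,3) (1,4,2,4,4) (1,4,3,2,4) (1,4,3,4,4) (2,4,2,3,3) (2,4,2,3,4) (2,4,2,4,3) (2,4,2,4,4) (2,4,3,4,4) (3,4,2,4,3) (3,4,2,4,4) (3,4,3,4,4) — 14.
Crypto=period 2: (1,4,3,2,4) (1,4,3,4,4) (2,4,3,4,4) (3,4,3,4,4) — 4.
Crypto=period 3: (1,4,2,3,3) (1,4,2,3,4) (1,4,2,4,3) (1,4,2,4,4) (2,4,2,3,3) (2,4,2,3,4) (2,4,2,4,3) (2,4,2,4,4) (3,4,2,4,3) (3,4,2,4,4) — 10.
Crypto=period 4: (1,4,2,3,3) (1,4,2,3,4) (1,4,2,4,3) (1,4,2,4,4) (1,4,3,2,4) (1,4,3,4,4) (2,4,2,3,3) (2,4,2,3,4) (2,4,2,4,3) (2,4,2,4,4) (2,4,3,4,4) (3,4,2,4,3) (3,4,2,4,4) (3,4,3,4,4) — 14.
Summing: 14 + 4 + 10 + 14 = 42.

42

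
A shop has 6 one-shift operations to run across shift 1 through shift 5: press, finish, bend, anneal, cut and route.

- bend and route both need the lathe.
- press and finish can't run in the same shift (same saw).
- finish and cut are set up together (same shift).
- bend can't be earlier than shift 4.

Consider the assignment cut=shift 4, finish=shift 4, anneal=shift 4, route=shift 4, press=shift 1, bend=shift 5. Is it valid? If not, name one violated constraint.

bend can't be earlier than shift 4 — holds.
press and finish can't run in the same shift (same saw) — holds.
finish and cut are set up together (same shift) — holds.
bend and route both need the lathe — holds.

Yes, all constraints hold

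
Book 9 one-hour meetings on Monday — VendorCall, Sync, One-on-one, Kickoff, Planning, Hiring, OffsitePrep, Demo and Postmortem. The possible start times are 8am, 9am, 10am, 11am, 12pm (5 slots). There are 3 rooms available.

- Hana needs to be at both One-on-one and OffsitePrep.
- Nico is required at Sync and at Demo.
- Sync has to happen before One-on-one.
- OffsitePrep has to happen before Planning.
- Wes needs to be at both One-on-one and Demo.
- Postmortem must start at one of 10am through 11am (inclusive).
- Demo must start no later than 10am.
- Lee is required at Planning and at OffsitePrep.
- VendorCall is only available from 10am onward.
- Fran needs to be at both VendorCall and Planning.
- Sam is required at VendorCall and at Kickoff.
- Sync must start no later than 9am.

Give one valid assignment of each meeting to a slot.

Sync -> 8am; Planning -> 9am; OffsitePrep -> 8am; Postmortem -> 10am; One-on-one -> 10am; Hiring -> 9am; VendorCall -> 10am; Demo -> 9am; Kickoff -> 8am

Checking: Sync(8am) before One-on-one(10am); OffsitePrep(8am) before Planning(9am); Planning(9am) != OffsitePrep(8am); One-on-one(10am) != Demo(9am); Sync(8am) != Demo(9am); One-on-one(10am) != OffsitePrep(8am); VendorCall(10am) != Kickoff(8am); VendorCall(10am) != Planning(9am); VendorCall=10am in [10am,12pm]; Postmortem=10am in [10am,11am]; Demo=9am in [8am,10am]; Sync=8am in [8am,9am]; max 3 per slot (cap 3).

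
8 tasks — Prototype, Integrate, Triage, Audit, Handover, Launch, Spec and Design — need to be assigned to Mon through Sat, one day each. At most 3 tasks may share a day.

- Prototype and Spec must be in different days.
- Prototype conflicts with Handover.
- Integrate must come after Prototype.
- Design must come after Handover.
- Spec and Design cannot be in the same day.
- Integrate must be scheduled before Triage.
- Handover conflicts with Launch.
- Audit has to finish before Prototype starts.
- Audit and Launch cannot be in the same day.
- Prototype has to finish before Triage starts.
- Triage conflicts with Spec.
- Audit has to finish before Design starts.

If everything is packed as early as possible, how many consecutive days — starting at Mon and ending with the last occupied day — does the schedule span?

The precedence chain requires at least 4 distinct days.
With at most 3 per day and 8 tasks, at least 3 days are needed.
4 works (last occupied day: Thu): for example Handover in Mon; Triage in Thu; Integrate in Wed; Design in Tue; Audit in Mon; Launch in Tue; Spec in Mon; Prototype in Tue.

4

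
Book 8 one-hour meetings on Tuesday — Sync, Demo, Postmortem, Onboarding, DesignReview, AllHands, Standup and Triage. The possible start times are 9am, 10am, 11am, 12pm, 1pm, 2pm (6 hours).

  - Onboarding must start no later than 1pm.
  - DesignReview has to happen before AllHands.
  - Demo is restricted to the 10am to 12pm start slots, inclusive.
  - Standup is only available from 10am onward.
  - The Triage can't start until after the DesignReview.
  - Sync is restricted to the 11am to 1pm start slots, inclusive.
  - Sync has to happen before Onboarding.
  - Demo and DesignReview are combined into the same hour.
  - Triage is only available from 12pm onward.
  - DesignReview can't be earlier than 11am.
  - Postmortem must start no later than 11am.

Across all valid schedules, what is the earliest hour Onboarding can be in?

Precedence pushes Onboarding to at least 12pm; Onboarding's own window allows nothing later than 1pm.
Onboarding at 12pm is achievable: Sync in 11am, Triage in 12pm, Standup in 10am, DesignReview in 11am, AllHands in 12pm, Demo in 11am, Onboarding in 12pm, Postmortem in 9am.

12pm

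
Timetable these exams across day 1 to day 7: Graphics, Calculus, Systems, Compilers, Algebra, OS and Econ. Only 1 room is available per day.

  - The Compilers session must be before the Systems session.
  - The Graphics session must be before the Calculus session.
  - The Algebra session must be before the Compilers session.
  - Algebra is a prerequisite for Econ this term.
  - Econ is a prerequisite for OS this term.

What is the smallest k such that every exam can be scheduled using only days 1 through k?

The precedence chain requires at least 3 distinct days.
With at most 1 per day and 7 exams, at least 7 days are needed.
7 works (last occupied day: day 7): for example Calculus -> day 5; Compilers -> day 2; Algebra -> day 1; OS -> day 7; Econ -> day 3; Graphics -> day 4; Systems -> day 6.

7 days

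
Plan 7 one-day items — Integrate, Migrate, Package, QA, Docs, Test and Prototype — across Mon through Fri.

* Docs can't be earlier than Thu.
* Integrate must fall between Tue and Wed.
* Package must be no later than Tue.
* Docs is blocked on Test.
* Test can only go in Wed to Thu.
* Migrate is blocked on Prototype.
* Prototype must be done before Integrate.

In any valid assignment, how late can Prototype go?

Downstream work caps Prototype at Tue.
Prototype at Tue is achievable: Integrate -> Wed; Prototype -> Tue; Docs -> Thu; Migrate -> Wed; QA -> Mon; Test -> Wed; Package -> Mon.

Tue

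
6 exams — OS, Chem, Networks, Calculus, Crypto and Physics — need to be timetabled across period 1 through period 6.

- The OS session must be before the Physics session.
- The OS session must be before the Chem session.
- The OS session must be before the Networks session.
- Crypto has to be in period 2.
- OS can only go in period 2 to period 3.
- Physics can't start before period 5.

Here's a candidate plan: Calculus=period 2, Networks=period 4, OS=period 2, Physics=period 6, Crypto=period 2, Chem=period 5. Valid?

Valid

The OS session must be before the Networks session — holds.
Crypto has to be in period 2 — holds.
OS can only go in period 2 to period 3 — holds.
The OS session must be before the Physics session — holds.
Physics can't start before period 5 — holds.
The OS session must be before the Chem session — holds.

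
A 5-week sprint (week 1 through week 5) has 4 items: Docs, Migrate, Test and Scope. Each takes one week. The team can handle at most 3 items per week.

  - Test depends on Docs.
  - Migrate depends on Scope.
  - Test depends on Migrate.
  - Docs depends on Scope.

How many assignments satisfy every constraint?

Splitting on Docs: it can be week 2 (6), week 3 (8), week 4 (6). Listing each branch's schedules as (Migrate, Test, Scope) by week number:
Docs=week 2: (2,3,1) (2,4,1) (2,5,1) (3,4,1) (3,5,1) (4,5,1) — 6.
Docs=week 3: (2,4,1) (2,5,1) (3,4,1) (3,4,2) (3,5,1) (3,5,2) (4,5,1) (4,5,2) — 8.
Docs=week 4: (2,5,1) (3,5,1) (3,5,2) (4,5,1) (4,5,2) (4,5,3) — 6.
Summing: 6 + 8 + 6 = 20.

20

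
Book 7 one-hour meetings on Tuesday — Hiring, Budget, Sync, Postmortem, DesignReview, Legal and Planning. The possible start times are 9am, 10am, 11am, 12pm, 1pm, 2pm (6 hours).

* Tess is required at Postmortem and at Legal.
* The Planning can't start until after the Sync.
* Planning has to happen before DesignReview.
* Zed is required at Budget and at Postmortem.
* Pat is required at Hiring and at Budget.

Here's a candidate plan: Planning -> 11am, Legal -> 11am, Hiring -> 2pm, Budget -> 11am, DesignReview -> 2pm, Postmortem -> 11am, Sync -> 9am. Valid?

The Planning can't start until after the Sync — holds.
Pat is required at Hiring and at Budget — holds.
Zed is required at Budget and at Postmortem — violated.
Tess is required at Postmortem and at Legal — violated.
Planning has to happen before DesignReview — holds.

No. Zed is required at Budget and at Postmortem is not satisfied.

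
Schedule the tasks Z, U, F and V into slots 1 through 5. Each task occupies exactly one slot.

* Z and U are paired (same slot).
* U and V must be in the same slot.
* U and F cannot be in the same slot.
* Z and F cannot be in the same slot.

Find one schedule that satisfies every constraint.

F in 2; V in 1; U in 1; Z in 1

Checking: Z(1) != F(2); U(1) != F(2); U = V = 1; Z = U = 1.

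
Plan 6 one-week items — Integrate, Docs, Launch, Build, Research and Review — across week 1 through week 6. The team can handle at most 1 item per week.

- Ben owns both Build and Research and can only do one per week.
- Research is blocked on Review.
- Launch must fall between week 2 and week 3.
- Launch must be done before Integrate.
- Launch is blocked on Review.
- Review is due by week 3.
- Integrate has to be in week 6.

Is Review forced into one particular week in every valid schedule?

No

Review can be week 1 (e.g. Build -> week 5, Launch -> week 2, Docs -> week 4, Review -> week 1, Research -> week 3, Integrate -> week 6) or week 2 (e.g. Research -> week 4, Review -> week 2, Build -> week 5, Docs -> week 1, Integrate -> week 6, Launch -> week 3).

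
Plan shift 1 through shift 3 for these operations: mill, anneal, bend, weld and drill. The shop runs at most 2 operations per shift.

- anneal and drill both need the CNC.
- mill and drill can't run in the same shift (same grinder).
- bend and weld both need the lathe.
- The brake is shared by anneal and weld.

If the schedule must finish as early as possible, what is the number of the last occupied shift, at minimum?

shift 3

With at most 2 per shift and 5 operations, at least 3 shifts are needed.
3 works (last occupied shift: shift 3): for example bend -> shift 2, drill -> shift 2, anneal -> shift 1, mill -> shift 1, weld -> shift 3.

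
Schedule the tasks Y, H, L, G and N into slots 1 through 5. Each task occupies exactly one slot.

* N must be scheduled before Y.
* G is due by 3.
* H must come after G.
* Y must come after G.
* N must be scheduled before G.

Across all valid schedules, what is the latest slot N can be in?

Downstream work caps N at 2.
N at 2 is achievable: G=3, L=1, Y=4, N=2, H=4.

2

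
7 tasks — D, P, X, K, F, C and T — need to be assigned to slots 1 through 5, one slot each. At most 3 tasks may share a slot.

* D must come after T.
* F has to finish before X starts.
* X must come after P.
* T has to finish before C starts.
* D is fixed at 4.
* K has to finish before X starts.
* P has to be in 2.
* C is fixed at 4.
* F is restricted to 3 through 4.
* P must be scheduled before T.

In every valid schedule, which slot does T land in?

3

P is fixed at 2 and must come before T, so T is at least 3.
C is fixed at 4 and must come after T, so T is at most 3.
So T must be 3.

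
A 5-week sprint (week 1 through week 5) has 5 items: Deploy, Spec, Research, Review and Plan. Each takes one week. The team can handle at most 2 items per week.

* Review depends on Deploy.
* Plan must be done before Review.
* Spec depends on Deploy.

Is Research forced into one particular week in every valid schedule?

No

Research can be week 1 (e.g. Deploy in week 1, Plan in week 2, Research in week 1, Spec in week 2, Review in week 3) or week 2 (e.g. Review in week 2, Plan in week 1, Research in week 2, Deploy in week 1, Spec in week 3).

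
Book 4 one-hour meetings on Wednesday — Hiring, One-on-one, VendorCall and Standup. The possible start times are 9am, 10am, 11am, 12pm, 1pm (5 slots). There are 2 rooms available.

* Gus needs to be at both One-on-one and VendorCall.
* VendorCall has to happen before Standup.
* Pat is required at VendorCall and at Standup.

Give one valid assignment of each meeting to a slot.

One-on-one -> 10am, Hiring -> 9am, Standup -> 10am, VendorCall -> 9am

Checking: VendorCall(9am) before Standup(10am); VendorCall(9am) != Standup(10am); One-on-one(10am) != VendorCall(9am); max 2 per slot (cap 2).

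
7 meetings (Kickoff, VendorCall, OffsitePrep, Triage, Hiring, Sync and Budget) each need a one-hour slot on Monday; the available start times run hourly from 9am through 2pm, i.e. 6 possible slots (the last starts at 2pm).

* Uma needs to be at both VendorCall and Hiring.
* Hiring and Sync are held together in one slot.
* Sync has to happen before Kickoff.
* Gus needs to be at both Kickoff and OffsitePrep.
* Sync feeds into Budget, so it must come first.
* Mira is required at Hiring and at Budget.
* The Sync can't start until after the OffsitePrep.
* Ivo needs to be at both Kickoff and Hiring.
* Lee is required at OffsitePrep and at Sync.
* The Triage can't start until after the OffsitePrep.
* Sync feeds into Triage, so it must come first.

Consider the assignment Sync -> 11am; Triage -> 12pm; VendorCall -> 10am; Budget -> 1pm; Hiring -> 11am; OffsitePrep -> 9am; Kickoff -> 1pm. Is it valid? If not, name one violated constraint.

Yes

Gus needs to be at both Kickoff and OffsitePrep — holds.
Sync feeds into Budget, so it must come first — holds.
Lee is required at OffsitePrep and at Sync — holds.
Hiring and Sync are held together in one slot — holds.
The Sync can't start until after the OffsitePrep — holds.
Uma needs to be at both VendorCall and Hiring — holds.
The Triage can't start until after the OffsitePrep — holds.
Sync has to happen before Kickoff — holds.
Mira is required at Hiring and at Budget — holds.
Sync feeds into Triage, so it must come first — holds.
Ivo needs to be at both Kickoff and Hiring — holds.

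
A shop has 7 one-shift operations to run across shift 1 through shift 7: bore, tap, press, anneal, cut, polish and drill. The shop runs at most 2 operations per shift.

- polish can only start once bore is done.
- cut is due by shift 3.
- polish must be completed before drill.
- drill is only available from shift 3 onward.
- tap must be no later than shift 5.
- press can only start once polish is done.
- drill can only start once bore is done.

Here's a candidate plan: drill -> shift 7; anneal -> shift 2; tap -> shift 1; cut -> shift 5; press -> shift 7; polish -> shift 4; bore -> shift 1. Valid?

The shop runs at most 2 operations per shift — holds.
cut is due by shift 3 — violated.
polish can only start once bore is done — holds.
press can only start once polish is done — holds.
drill can only start once bore is done — holds.
polish must be completed before drill — holds.
tap must be no later than shift 5 — holds.
drill is only available from shift 3 onward — holds.

No. cut is due by shift 3 is not satisfied.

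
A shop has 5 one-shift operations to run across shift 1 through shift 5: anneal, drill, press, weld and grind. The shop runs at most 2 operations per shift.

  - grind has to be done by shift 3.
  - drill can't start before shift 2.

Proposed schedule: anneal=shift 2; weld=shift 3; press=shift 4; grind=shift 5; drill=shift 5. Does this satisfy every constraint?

Invalid. grind has to be done by shift 3.

drill can't start before shift 2 — holds.
grind has to be done by shift 3 — violated.
The shop runs at most 2 operations per shift — holds.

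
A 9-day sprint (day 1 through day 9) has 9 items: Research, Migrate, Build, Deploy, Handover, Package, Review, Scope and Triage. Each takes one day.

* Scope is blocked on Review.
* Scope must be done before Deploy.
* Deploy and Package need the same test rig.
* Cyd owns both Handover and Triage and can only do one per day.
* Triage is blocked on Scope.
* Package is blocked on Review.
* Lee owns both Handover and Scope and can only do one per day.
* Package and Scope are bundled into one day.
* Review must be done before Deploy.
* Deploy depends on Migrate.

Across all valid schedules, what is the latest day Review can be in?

Downstream work caps Review at day 7.
Review at day 7 is achievable: Triage -> day 9; Build -> day 1; Scope -> day 8; Package -> day 8; Migrate -> day 1; Review -> day 7; Handover -> day 1; Research -> day 1; Deploy -> day 9.

day 7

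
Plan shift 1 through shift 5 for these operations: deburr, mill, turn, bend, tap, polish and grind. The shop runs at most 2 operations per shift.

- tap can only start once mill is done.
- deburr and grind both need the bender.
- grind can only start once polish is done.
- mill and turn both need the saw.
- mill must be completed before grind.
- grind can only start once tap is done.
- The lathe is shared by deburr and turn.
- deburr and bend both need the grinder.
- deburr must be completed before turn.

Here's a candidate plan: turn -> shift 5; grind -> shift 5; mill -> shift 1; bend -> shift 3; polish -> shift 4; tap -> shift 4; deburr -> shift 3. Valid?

mill must be completed before grind — holds.
deburr must be completed before turn — holds.
The shop runs at most 2 operations per shift — holds.
mill and turn both need the saw — holds.
deburr and bend both need the grinder — violated.
grind can only start once polish is done — holds.
grind can only start once tap is done — holds.
The lathe is shared by deburr and turn — holds.
deburr and grind both need the bender — holds.
tap can only start once mill is done — holds.

No. deburr and bend both need the grinder is not satisfied.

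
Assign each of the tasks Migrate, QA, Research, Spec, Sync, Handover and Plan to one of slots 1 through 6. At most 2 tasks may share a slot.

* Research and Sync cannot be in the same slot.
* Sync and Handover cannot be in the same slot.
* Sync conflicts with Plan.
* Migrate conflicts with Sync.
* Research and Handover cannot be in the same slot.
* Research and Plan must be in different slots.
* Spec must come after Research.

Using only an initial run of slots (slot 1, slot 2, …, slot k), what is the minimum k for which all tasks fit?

The precedence chain requires at least 2 distinct slots.
With at most 2 per slot and 7 tasks, at least 4 slots are needed.
4 works (last occupied slot: 4): for example QA in 2; Handover in 4; Migrate in 1; Spec in 2; Sync in 3; Plan in 4; Research in 1.

4 slots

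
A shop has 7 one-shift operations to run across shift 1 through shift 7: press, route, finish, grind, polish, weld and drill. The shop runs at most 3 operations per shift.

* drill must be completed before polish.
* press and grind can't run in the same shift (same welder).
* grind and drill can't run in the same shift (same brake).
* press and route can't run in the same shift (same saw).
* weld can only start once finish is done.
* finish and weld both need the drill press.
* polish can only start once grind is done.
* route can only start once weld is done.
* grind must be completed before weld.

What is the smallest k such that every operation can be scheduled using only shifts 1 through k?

3

The precedence chain requires at least 3 distinct shifts.
With at most 3 per shift and 7 operations, at least 3 shifts are needed.
3 works (last occupied shift: shift 3): for example finish -> shift 1, polish -> shift 3, weld -> shift 2, route -> shift 3, grind -> shift 1, drill -> shift 2, press -> shift 2.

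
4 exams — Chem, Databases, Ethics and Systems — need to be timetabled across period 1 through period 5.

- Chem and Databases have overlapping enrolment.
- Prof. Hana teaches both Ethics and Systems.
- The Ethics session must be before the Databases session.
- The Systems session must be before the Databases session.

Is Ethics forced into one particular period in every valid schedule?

No

Ethics can be period 1 (e.g. Databases -> period 3; Chem -> period 1; Ethics -> period 1; Systems -> period 2) or period 2 (e.g. Databases=period 3; Ethics=period 2; Chem=period 1; Systems=period 1).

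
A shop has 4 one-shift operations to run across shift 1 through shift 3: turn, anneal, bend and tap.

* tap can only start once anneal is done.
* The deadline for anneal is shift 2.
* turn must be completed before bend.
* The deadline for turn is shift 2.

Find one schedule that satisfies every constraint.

tap in shift 2, anneal in shift 1, bend in shift 2, turn in shift 1

Checking: turn(shift 1) before bend(shift 2); anneal(shift 1) before tap(shift 2); turn=shift 1 in [shift 1,shift 2]; anneal=shift 1 in [shift 1,shift 2].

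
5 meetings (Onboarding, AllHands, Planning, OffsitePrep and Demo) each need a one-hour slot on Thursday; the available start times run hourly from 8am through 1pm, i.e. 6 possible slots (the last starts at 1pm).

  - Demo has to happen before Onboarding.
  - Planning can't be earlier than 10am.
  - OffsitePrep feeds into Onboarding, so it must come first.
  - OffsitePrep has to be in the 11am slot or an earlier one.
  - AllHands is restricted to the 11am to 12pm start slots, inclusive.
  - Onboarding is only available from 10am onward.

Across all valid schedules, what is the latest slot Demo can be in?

12pm

Downstream work caps Demo at 12pm.
Demo at 12pm is achievable: Demo in 12pm, Planning in 10am, OffsitePrep in 8am, Onboarding in 1pm, AllHands in 11am.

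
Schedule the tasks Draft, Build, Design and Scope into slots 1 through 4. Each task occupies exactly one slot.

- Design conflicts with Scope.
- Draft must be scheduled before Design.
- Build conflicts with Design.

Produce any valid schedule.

Draft=1; Design=2; Build=1; Scope=1

Checking: Draft(1) before Design(2); Design(2) != Scope(1); Build(1) != Design(2).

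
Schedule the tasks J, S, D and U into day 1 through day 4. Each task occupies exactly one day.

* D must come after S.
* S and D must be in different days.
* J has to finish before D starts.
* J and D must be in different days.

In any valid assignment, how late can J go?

Downstream work caps J at day 3.
J at day 3 is achievable: D -> day 4; S -> day 1; U -> day 1; J -> day 3.

day 3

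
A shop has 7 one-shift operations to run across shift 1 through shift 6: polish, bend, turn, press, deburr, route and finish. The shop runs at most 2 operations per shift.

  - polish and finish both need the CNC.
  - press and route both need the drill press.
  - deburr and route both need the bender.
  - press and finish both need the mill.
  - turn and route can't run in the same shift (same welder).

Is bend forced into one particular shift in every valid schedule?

No

bend can be shift 1 (e.g. deburr=shift 3, turn=shift 2, bend=shift 1, press=shift 2, route=shift 4, finish=shift 3, polish=shift 1) or shift 2 (e.g. deburr -> shift 3; route -> shift 4; polish -> shift 1; turn -> shift 1; finish -> shift 3; bend -> shift 2; press -> shift 2).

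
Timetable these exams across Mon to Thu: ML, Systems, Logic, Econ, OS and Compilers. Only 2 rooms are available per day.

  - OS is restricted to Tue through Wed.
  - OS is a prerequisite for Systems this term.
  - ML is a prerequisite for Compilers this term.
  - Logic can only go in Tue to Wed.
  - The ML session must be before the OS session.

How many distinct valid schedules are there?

Splitting on ML: it can be Mon (38), Tue (6). Listing each branch's schedules as (Systems, Logic, Econ, OS, Compilers):
ML=Mon: (Wed,Tue,Mon,Tue,Wed) (Wed,Tue,Mon,Tue,Thu) (Wed,Tue,Wed,Tue,Thu) (Wed,Tue,Thu,Tue,Wed) (Wed,Tue,Thu,Tue,Thu) (Wed,Wed,Mon,Tue,Tue) (Wed,Wed,Mon,Tue,Thu) (Wed,Wed,Tue,Tue,Thu) (Wed,Wed,Thu,Tue,Tue) (Wed,Wed,Thu,Tue,Thu) (Thu,Tue,Mon,Tue,Wed) (Thu,Tue,Mon,Tue,Thu) (Thu,Tue,Mon,Wed,Tue) (Thu,Tue,Mon,Wed,Wed) (Thu,Tue,Mon,Wed,Thu) (Thu,Tue,Tue,Wed,Wed) (Thu,Tue,Tue,Wed,Thu) (Thu,Tue,Wed,Tue,Wed) (Thu,Tue,Wed,Tue,Thu) (Thu,Tue,Wed,Wed,Tue) (Thu,Tue,Wed,Wed,Thu) (Thu,Tue,Thu,Tue,Wed) (Thu,Tue,Thu,Wed,Tue) (Thu,Tue,Thu,Wed,Wed) (Thu,Wed,Mon,Tue,Tue) (Thu,Wed,Mon,Tue,Wed) (Thu,Wed,Mon,Tue,Thu) (Thu,Wed,Mon,Wed,Tue) (Thu,Wed,Mon,Wed,Thu) (Thu,Wed,Tue,Tue,Wed) (Thu,Wed,Tue,Tue,Thu) (Thu,Wed,Tue,Wed,Tue) (Thu,Wed,Tue,Wed,Thu) (Thu,Wed,Wed,Tue,Tue) (Thu,Wed,Wed,Tue,Thu) (Thu,Wed,Thu,Tue,Tue) (Thu,Wed,Thu,Tue,Wed) (Thu,Wed,Thu,Wed,Tue) — 38.
ML=Tue: (Thu,Tue,Mon,Wed,Wed) (Thu,Tue,Mon,Wed,Thu) (Thu,Tue,Wed,Wed,Thu) (Thu,Tue,Thu,Wed,Wed) (Thu,Wed,Mon,Wed,Thu) (Thu,Wed,Tue,Wed,Thu) — 6.
Summing: 38 + 6 = 44.

44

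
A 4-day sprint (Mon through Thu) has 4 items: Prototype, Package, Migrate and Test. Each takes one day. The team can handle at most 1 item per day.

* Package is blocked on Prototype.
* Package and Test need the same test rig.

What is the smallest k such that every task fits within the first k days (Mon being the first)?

The precedence chain requires at least 2 distinct days.
With at most 1 per day and 4 tasks, at least 4 days are needed.
4 works (last occupied day: Thu): for example Migrate in Wed, Test in Thu, Package in Tue, Prototype in Mon.

4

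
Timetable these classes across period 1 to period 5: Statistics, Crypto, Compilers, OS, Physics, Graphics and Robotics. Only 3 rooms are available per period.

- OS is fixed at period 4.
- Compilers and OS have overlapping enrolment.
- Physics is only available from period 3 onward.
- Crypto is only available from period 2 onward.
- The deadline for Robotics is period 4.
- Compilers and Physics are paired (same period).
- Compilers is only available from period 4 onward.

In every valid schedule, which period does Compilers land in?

period 5

Compilers's window is period 4–period 5.
OS is fixed at period 4, and Compilers can't share a period with OS.
So Compilers must be period 5.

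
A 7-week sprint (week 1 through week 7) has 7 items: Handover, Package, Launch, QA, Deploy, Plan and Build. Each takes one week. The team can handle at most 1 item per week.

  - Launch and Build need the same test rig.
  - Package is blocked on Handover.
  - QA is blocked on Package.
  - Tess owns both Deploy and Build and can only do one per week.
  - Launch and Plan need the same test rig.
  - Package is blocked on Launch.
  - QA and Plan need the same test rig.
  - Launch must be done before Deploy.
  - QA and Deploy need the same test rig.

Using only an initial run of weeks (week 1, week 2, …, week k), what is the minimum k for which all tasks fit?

7

The precedence chain requires at least 3 distinct weeks.
With at most 1 per week and 7 tasks, at least 7 weeks are needed.
7 works (last occupied week: week 7): for example Build -> week 7, Deploy -> week 5, Handover -> week 2, QA -> week 4, Package -> week 3, Launch -> week 1, Plan -> week 6.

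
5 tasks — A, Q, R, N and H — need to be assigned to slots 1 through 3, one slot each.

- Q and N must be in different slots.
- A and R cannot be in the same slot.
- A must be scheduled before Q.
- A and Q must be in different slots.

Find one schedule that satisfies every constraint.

Q in 2, H in 1, A in 1, R in 2, N in 1

Checking: A(1) before Q(2); A(1) != Q(2); A(1) != R(2); Q(2) != N(1).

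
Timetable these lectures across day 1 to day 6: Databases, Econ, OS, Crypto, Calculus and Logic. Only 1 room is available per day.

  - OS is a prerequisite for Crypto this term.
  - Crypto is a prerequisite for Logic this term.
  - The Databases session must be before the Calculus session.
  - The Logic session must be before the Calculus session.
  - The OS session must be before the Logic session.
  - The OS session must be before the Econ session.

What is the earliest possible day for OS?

Downstream work caps OS at day 3.
OS at day 1 is achievable: Crypto in day 2; Calculus in day 5; OS in day 1; Logic in day 3; Econ in day 6; Databases in day 4.

day 1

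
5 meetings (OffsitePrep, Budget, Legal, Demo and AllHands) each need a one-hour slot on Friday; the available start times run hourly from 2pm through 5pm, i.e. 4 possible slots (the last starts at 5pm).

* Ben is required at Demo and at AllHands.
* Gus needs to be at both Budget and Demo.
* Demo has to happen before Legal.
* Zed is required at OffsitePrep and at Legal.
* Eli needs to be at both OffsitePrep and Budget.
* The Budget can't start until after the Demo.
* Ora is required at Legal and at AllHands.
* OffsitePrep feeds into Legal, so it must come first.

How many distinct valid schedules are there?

Splitting on OffsitePrep: it can be 2pm (28), 3pm (18), 4pm (8). Listing each branch's schedules as (Budget, Legal, Demo, AllHands):
OffsitePrep=2pm: (3pm,3pm,2pm,4pm) (3pm,3pm,2pm,5pm) (3pm,4pm,2pm,3pm) (3pm,4pm,2pm,5pm) (3pm,5pm,2pm,3pm) (3pm,5pm,2pm,4pm) (4pm,3pm,2pm,4pm) (4pm,3pm,2pm,5pm) (4pm,4pm,2pm,3pm) (4pm,4pm,2pm,5pm) (4pm,4pm,3pm,2pm) (4pm,4pm,3pm,5pm) (4pm,5pm,2pm,3pm) (4pm,5pm,2pm,4pm) (4pm,5pm,3pm,2pm) (4pm,5pm,3pm,4pm) (5pm,3pm,2pm,4pm) (5pm,3pm,2pm,5pm) (5pm,4pm,2pm,3pm) (5pm,4pm,2pm,5pm) (5pm,4pm,3pm,2pm) (5pm,4pm,3pm,5pm) (5pm,5pm,2pm,3pm) (5pm,5pm,2pm,4pm) (5pm,5pm,3pm,2pm) (5pm,5pm,3pm,4pm) (5pm,5pm,4pm,2pm) (5pm,5pm,4pm,3pm) — 28.
OffsitePrep=3pm: (4pm,4pm,2pm,3pm) (4pm,4pm,2pm,5pm) (4pm,4pm,3pm,2pm) (4pm,4pm,3pm,5pm) (4pm,5pm,2pm,3pm) (4pm,5pm,2pm,4pm) (4pm,5pm,3pm,2pm) (4pm,5pm,3pm,4pm) (5pm,4pm,2pm,3pm) (5pm,4pm,2pm,5pm) (5pm,4pm,3pm,2pm) (5pm,4pm,3pm,5pm) (5pm,5pm,2pm,3pm) (5pm,5pm,2pm,4pm) (5pm,5pm,3pm,2pm) (5pm,5pm,3pm,4pm) (5pm,5pm,4pm,2pm) (5pm,5pm,4pm,3pm) — 18.
OffsitePrep=4pm: (3pm,5pm,2pm,3pm) (3pm,5pm,2pm,4pm) (5pm,5pm,2pm,3pm) (5pm,5pm,2pm,4pm) (5pm,5pm,3pm,2pm) (5pm,5pm,3pm,4pm) (5pm,5pm,4pm,2pm) (5pm,5pm,4pm,3pm) — 8.
Summing: 28 + 18 + 8 = 54.

54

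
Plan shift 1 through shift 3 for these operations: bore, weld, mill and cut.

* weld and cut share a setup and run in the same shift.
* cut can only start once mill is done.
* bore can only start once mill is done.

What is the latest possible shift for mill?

Downstream work caps mill at shift 2.
mill at shift 2 is achievable: bore in shift 3; weld in shift 3; cut in shift 3; mill in shift 2.

shift 2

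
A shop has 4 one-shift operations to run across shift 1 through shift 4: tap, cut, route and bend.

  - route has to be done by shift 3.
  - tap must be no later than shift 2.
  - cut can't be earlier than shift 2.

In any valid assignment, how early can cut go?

Cut is available from shift 2.
cut at shift 2 is achievable: tap=shift 1, cut=shift 2, route=shift 1, bend=shift 1.

shift 2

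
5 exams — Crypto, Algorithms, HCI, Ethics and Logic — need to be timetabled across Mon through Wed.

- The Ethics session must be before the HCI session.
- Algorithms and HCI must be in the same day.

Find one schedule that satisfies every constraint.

HCI -> Tue, Algorithms -> Tue, Crypto -> Mon, Logic -> Mon, Ethics -> Mon

Checking: Ethics(Mon) before HCI(Tue); Algorithms = HCI = Tue.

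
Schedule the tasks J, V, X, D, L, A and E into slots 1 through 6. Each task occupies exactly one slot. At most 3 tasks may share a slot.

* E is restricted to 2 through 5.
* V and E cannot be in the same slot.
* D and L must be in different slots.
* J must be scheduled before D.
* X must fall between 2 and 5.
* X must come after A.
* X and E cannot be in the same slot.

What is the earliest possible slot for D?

2

Precedence pushes D to at least 2.
D at 2 is achievable: J -> 1; X -> 2; A -> 1; D -> 2; E -> 3; V -> 1; L -> 3.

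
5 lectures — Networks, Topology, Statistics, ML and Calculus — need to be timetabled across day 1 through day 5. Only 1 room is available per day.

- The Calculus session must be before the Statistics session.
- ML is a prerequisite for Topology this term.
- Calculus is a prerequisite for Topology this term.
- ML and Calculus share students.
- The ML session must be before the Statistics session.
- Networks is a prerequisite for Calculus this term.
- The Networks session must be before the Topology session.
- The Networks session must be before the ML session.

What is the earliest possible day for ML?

day 2

Precedence pushes ML to at least day 2; downstream work caps ML at day 4.
ML at day 2 is achievable: Topology -> day 4; Networks -> day 1; Calculus -> day 3; Statistics -> day 5; ML -> day 2.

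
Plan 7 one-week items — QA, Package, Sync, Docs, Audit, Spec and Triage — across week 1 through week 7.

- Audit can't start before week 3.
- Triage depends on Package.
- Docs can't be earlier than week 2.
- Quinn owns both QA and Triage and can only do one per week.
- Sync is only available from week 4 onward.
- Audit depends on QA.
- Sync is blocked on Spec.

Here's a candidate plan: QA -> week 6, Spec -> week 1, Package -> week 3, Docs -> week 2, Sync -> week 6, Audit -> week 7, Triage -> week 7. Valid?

Valid

Triage depends on Package — holds.
Audit can't start before week 3 — holds.
Quinn owns both QA and Triage and can only do one per week — holds.
Sync is only available from week 4 onward — holds.
Docs can't be earlier than week 2 — holds.
Sync is blocked on Spec — holds.
Audit depends on QA — holds.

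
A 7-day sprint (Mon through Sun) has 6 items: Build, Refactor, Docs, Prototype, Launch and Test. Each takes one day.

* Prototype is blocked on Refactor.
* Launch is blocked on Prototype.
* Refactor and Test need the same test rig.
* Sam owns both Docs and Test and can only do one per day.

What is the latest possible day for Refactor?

Fri

Downstream work caps Refactor at Fri.
Refactor at Fri is achievable: Launch in Sun; Docs in Mon; Build in Mon; Refactor in Fri; Prototype in Sat; Test in Tue.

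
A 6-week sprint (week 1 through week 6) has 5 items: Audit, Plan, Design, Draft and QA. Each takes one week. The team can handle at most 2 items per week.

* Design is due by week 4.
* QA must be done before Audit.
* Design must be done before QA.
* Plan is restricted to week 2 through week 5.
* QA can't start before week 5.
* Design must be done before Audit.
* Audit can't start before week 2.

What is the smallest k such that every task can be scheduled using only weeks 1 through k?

The precedence chain requires at least 3 distinct weeks.
With at most 2 per week and 5 tasks, at least 3 weeks are needed.
Propagating the time windows through the other constraints, Audit can't land before week 6, so the schedule must run through at least week 6.
6 works (last occupied week: week 6): for example Plan -> week 2; Draft -> week 1; Audit -> week 6; QA -> week 5; Design -> week 1.

6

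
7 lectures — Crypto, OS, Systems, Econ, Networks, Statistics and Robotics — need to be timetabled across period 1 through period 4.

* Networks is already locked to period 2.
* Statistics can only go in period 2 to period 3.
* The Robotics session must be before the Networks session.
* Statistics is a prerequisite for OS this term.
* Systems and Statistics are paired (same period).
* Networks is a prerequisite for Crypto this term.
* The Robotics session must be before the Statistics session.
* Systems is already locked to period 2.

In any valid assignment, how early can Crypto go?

Precedence pushes Crypto to at least period 3.
Crypto at period 3 is achievable: Statistics -> period 2; Econ -> period 1; Robotics -> period 1; Crypto -> period 3; Systems -> period 2; OS -> period 3; Networks -> period 2.

period 3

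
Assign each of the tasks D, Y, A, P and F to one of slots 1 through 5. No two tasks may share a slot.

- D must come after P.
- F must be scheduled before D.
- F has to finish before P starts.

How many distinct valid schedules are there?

20

Splitting on D: it can be 3 (2), 4 (6), 5 (12). Listing each branch's schedules as (Y, A, P, F):
D=3: (4,5,2,1) (5,4,2,1) — 2.
D=4: (1,5,3,2) (2,5,3,1) (3,5,2,1) (5,1,3,2) (5,2,3,1) (5,3,2,1) — 6.
D=5: (1,2,4,3) (1,3,4,2) (1,4,3,2) (2,1,4,3) (2,3,4,1) (2,4,3,1) (3,1,4,2) (3,2,4,1) (3,4,2,1) (4,1,3,2) (4,2,3,1) (4,3,2,1) — 12.
Summing: 2 + 6 + 12 = 20.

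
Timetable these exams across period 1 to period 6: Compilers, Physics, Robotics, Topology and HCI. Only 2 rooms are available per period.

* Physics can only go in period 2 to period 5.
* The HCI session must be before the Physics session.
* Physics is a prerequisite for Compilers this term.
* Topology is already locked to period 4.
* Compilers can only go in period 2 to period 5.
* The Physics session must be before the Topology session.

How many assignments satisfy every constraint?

39

Splitting on Compilers: it can be period 3 (6), period 4 (15), period 5 (18). Listing each branch's schedules as (Physics, Robotics, Topology, HCI) by period number:
Compilers=period 3: (2,1,4,1) (2,2,4,1) (2,3,4,1) (2,4,4,1) (2,5,4,1) (2,6,4,1) — 6.
Compilers=period 4: (2,1,4,1) (2,2,4,1) (2,3,4,1) (2,5,4,1) (2,6,4,1) (3,1,4,1) (3,1,4,2) (3,2,4,1) (3,2,4,2) (3,3,4,1) (3,3,4,2) (3,5,4,1) (3,5,4,2) (3,6,4,1) (3,6,4,2) — 15.
Compilers=period 5: (2,1,4,1) (2,2,4,1) (2,3,4,1) (2,4,4,1) (2,5,4,1) (2,6,4,1) (3,1,4,1) (3,1,4,2) (3,2,4,1) (3,2,4,2) (3,3,4,1) (3,3,4,2) (3,4,4,1) (3,4,4,2) (3,5,4,1) (3,5,4,2) (3,6,4,1) (3,6,4,2) — 18.
Summing: 6 + 15 + 18 = 39.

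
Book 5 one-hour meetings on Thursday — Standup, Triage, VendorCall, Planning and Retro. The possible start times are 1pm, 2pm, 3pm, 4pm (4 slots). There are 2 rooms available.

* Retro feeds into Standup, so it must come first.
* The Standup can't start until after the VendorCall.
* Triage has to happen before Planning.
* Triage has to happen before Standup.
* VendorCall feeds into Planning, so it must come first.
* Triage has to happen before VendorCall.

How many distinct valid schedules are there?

Splitting on Standup: it can be 3pm (4), 4pm (12). Listing each branch's schedules as (Triage, VendorCall, Planning, Retro):
Standup=3pm: (1pm,2pm,3pm,1pm) (1pm,2pm,3pm,2pm) (1pm,2pm,4pm,1pm) (1pm,2pm,4pm,2pm) — 4.
Standup=4pm: (1pm,2pm,3pm,1pm) (1pm,2pm,3pm,2pm) (1pm,2pm,3pm,3pm) (1pm,2pm,4pm,1pm) (1pm,2pm,4pm,2pm) (1pm,2pm,4pm,3pm) (1pm,3pm,4pm,1pm) (1pm,3pm,4pm,2pm) (1pm,3pm,4pm,3pm) (2pm,3pm,4pm,1pm) (2pm,3pm,4pm,2pm) (2pm,3pm,4pm,3pm) — 12.
Summing: 4 + 12 = 16.

16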